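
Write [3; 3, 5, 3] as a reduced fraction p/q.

Using pₖ = aₖpₖ₋₁ + pₖ₋₂ and qₖ = aₖqₖ₋₁ + qₖ₋₂:
  k=0: a=3, p=3, q=1
  k=1: a=3, p=10, q=3
  k=2: a=5, p=53, q=16
  k=3: a=3, p=169, q=51

169/51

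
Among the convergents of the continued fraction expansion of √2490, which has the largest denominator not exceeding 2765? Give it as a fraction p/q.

√2490 = [49; 1, 8, 1, 98, …] (period length 4).
Convergents:
  p_0/q_0 = 49/1
  p_1/q_1 = 50/1
  p_2/q_2 = 449/9
  p_3/q_3 = 499/10
  p_4/q_4 = 49351/989
  p_5/q_5 = 49850/999
  p_6/q_6 = 448151/8981
q_5 = 999 ≤ 2765 < 8981 = q_6, so the answer is 49850/999.

49850/999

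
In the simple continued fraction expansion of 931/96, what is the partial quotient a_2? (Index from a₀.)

931 = 9·96 + 67   →  a_0 = 9
96 = 1·67 + 29   →  a_1 = 1
67 = 2·29 + 9   →  a_2 = 2

2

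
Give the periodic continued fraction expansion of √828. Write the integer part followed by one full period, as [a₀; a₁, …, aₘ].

[28; 1, 3, 2, 3, 1, 56]

a₀ = ⌊√828⌋ = 28.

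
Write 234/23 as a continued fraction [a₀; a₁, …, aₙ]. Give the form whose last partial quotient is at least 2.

234 = 10×23 + 4
23 = 5×4 + 3
4 = 1×3 + 1
3 = 3×1 + 0  (stop)
So 234/23 = [10; 5, 1, 3].

[10; 5, 1, 3]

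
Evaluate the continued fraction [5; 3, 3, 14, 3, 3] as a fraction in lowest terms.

Fold from the inside: start with 3/1.
  3 + 1/3 = 10/3
  14 + 3/10 = 143/10
  3 + 10/143 = 439/143
  3 + 143/439 = 1460/439
  5 + 439/1460 = 7739/1460

7739/1460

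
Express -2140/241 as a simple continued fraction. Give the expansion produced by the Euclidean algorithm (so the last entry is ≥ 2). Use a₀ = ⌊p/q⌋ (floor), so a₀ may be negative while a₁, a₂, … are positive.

-2140 = -9*241 + 29
241 = 8*29 + 9
29 = 3*9 + 2
9 = 4*2 + 1
2 = 2*1 + 0  (stop)
So -2140/241 = [-9; 8, 3, 4, 2].

[-9; 8, 3, 4, 2]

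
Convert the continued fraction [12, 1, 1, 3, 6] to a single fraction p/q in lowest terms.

553/44

Fold from the inside: start with 6/1.
  3 + 1/6 = 19/6
  1 + 6/19 = 25/19
  1 + 19/25 = 44/25
  12 + 25/44 = 553/44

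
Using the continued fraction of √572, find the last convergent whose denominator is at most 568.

√572 = [23; 1, 10, 1, 46, …] (period length 4).
Convergents:
  p_0/q_0 = 23/1
  p_1/q_1 = 24/1
  p_2/q_2 = 263/11
  p_3/q_3 = 287/12
  p_4/q_4 = 13465/563
  p_5/q_5 = 13752/575
q_4 = 563 ≤ 568 < 575 = q_5, so the answer is 13465/563.

13465/563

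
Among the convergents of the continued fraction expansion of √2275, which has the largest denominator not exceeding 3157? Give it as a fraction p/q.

√2275 = [47; 1, 2, 3, 2, 1, 94, …] (period length 6).
Convergents:
  p_0/q_0 = 47/1
  p_1/q_1 = 48/1
  p_2/q_2 = 143/3
  p_3/q_3 = 477/10
  p_4/q_4 = 1097/23
  p_5/q_5 = 1574/33
  p_6/q_6 = 149053/3125
  p_7/q_7 = 150627/3158
q_6 = 3125 ≤ 3157 < 3158 = q_7, so the answer is 149053/3125.

149053/3125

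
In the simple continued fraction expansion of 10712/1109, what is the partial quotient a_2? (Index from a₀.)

1

10712 = 9·1109 + 731   →  a_0 = 9
1109 = 1·731 + 378   →  a_1 = 1
731 = 1·378 + 353   →  a_2 = 1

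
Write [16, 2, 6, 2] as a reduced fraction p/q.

461/28

Using pₖ = aₖpₖ₋₁ + pₖ₋₂ and qₖ = aₖqₖ₋₁ + qₖ₋₂:
  k=0: a=16, p=16, q=1
  k=1: a=2, p=33, q=2
  k=2: a=6, p=214, q=13
  k=3: a=2, p=461, q=28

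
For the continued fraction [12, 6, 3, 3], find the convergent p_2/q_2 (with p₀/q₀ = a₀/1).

231/19

Using pₖ = aₖpₖ₋₁ + pₖ₋₂, qₖ = aₖqₖ₋₁ + qₖ₋₂ (with p₋₁=1, p₋₂=0, q₋₁=0, q₋₂=1):
  k=0: a=12, p=12, q=1
  k=1: a=6, p=73, q=6
  k=2: a=3, p=231, q=19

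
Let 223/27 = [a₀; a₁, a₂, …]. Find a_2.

1

223 = 8·27 + 7   →  a_0 = 8
27 = 3·7 + 6   →  a_1 = 3
7 = 1·6 + 1   →  a_2 = 1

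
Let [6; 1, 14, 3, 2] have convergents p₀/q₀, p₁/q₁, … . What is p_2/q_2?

Using pₖ = aₖpₖ₋₁ + pₖ₋₂, qₖ = aₖqₖ₋₁ + qₖ₋₂ (with p₋₁=1, p₋₂=0, q₋₁=0, q₋₂=1):
  k=0: a=6, p=6, q=1
  k=1: a=1, p=7, q=1
  k=2: a=14, p=104, q=15

104/15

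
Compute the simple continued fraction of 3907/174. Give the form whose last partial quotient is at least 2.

3907 = 22×174 + 79
174 = 2×79 + 16
79 = 4×16 + 15
16 = 1×15 + 1
15 = 15×1 + 0  (stop)
So 3907/174 = [22; 2, 4, 1, 15].

[22; 2, 4, 1, 15]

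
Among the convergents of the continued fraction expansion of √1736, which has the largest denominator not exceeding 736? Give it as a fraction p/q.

√1736 = [41; 1, 1, 1, 82, …] (period length 4).
Convergents:
  p_0/q_0 = 41/1
  p_1/q_1 = 42/1
  p_2/q_2 = 83/2
  p_3/q_3 = 125/3
  p_4/q_4 = 10333/248
  p_5/q_5 = 10458/251
  p_6/q_6 = 20791/499
  p_7/q_7 = 31249/750
q_6 = 499 ≤ 736 < 750 = q_7, so the answer is 20791/499.

20791/499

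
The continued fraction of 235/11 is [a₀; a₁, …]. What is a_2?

1

235 = 21·11 + 4   →  a_0 = 21
11 = 2·4 + 3   →  a_1 = 2
4 = 1·3 + 1   →  a_2 = 1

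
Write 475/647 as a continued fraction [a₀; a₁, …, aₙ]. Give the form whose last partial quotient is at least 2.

[0; 1, 2, 1, 3, 5, 8]

475 = 0×647 + 475
647 = 1×475 + 172
475 = 2×172 + 131
172 = 1×131 + 41
131 = 3×41 + 8
41 = 5×8 + 1
8 = 8×1 + 0  (stop)
So 475/647 = [0; 1, 2, 1, 3, 5, 8].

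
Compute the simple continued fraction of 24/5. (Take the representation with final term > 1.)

24 = 4·5 + 4
5 = 1·4 + 1
4 = 4·1 + 0  (stop)
So 24/5 = [4; 1, 4].

[4; 1, 4]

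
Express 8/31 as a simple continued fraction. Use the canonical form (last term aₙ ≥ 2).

8 = 0·31 + 8
31 = 3·8 + 7
8 = 1·7 + 1
7 = 7·1 + 0  (stop)
So 8/31 = [0; 3, 1, 7].

[0; 3, 1, 7]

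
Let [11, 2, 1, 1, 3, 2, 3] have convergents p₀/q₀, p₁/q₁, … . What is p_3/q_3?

57/5

Using pₖ = aₖpₖ₋₁ + pₖ₋₂, qₖ = aₖqₖ₋₁ + qₖ₋₂ (with p₋₁=1, p₋₂=0, q₋₁=0, q₋₂=1):
  k=0: a=11, p=11, q=1
  k=1: a=2, p=23, q=2
  k=2: a=1, p=34, q=3
  k=3: a=1, p=57, q=5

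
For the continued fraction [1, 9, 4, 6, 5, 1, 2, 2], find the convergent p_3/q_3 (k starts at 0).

256/231

Using pₖ = aₖpₖ₋₁ + pₖ₋₂, qₖ = aₖqₖ₋₁ + qₖ₋₂ (with p₋₁=1, p₋₂=0, q₋₁=0, q₋₂=1):
  k=0: a=1, p=1, q=1
  k=1: a=9, p=10, q=9
  k=2: a=4, p=41, q=37
  k=3: a=6, p=256, q=231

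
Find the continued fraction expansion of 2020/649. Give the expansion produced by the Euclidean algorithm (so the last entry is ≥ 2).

[3; 8, 1, 8, 8]

2020 = 3*649 + 73
649 = 8*73 + 65
73 = 1*65 + 8
65 = 8*8 + 1
8 = 8*1 + 0  (stop)
So 2020/649 = [3; 8, 1, 8, 8].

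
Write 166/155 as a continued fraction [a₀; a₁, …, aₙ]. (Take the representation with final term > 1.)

[1; 14, 11]

166 = 1·155 + 11
155 = 14·11 + 1
11 = 11·1 + 0  (stop)
So 166/155 = [1; 14, 11].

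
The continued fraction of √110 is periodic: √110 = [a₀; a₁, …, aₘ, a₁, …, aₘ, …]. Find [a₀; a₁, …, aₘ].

[10; 2, 20]

a₀ = ⌊√110⌋ = 10.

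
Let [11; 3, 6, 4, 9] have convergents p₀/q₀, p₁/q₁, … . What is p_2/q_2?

215/19

Using pₖ = aₖpₖ₋₁ + pₖ₋₂, qₖ = aₖqₖ₋₁ + qₖ₋₂ (with p₋₁=1, p₋₂=0, q₋₁=0, q₋₂=1):
  k=0: a=11, p=11, q=1
  k=1: a=3, p=34, q=3
  k=2: a=6, p=215, q=19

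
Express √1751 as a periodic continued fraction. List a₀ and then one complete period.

a₀ = ⌊√1751⌋ = 41.
With m₀=0, d₀=1 and mₖ₊₁ = dₖaₖ − mₖ, dₖ₊₁ = (n − mₖ₊₁²)/dₖ, aₖ₊₁ = ⌊(a₀+mₖ₊₁)/dₖ₊₁⌋:
  k=1: m=41, d=70, a=1
  k=2: m=29, d=13, a=5
  k=3: m=36, d=35, a=2
  k=4: m=34, d=17, a=4
  k=5: m=34, d=35, a=2
  k=6: m=36, d=13, a=5
  k=7: m=29, d=70, a=1
  k=8: m=41, d=1, a=82
d=1 and a=2a₀=82 at k=8, so the next step gives (m, d) = (41, 70) again — its k=1 value — and the period has length 8.

[41; 1, 5, 2, 4, 2, 5, 1, 82]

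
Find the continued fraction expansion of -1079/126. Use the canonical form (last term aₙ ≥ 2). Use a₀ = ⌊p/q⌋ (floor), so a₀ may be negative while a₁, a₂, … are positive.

[-9; 2, 3, 2, 3, 2]

-1079 = -9×126 + 55
126 = 2×55 + 16
55 = 3×16 + 7
16 = 2×7 + 2
7 = 3×2 + 1
2 = 2×1 + 0  (stop)
So -1079/126 = [-9; 2, 3, 2, 3, 2].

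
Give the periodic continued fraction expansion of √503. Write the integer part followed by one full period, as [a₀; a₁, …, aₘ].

[22; 2, 2, 1, 21, 1, 2, 2, 44]

a₀ = ⌊√503⌋ = 22.
With m₀=0, d₀=1 and mₖ₊₁ = dₖaₖ − mₖ, dₖ₊₁ = (n − mₖ₊₁²)/dₖ, aₖ₊₁ = ⌊(a₀+mₖ₊₁)/dₖ₊₁⌋:
  k=1: m=22, d=19, a=2
  k=2: m=16, d=13, a=2
  k=3: m=10, d=31, a=1
  k=4: m=21, d=2, a=21
  k=5: m=21, d=31, a=1
  k=6: m=10, d=13, a=2
  k=7: m=16, d=19, a=2
  k=8: m=22, d=1, a=44
d=1 and a=2a₀=44 at k=8, so the next step gives (m, d) = (22, 19) again — its k=1 value — and the period has length 8.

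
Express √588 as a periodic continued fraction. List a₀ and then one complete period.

a₀ = ⌊√588⌋ = 24.
With m₀=0, d₀=1 and mₖ₊₁ = dₖaₖ − mₖ, dₖ₊₁ = (n − mₖ₊₁²)/dₖ, aₖ₊₁ = ⌊(a₀+mₖ₊₁)/dₖ₊₁⌋:
  k=1: m=24, d=12, a=4
  k=2: m=24, d=1, a=48
d=1 and a=2a₀=48 at k=2, so the next step gives (m, d) = (24, 12) again — its k=1 value — and the period has length 2.

[24; 4, 48]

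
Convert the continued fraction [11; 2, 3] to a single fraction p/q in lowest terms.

80/7

Fold from the inside: start with 3/1.
  2 + 1/3 = 7/3
  11 + 3/7 = 80/7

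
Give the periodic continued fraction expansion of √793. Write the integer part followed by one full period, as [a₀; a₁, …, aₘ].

[28; 6, 4, 6, 56]

a₀ = ⌊√793⌋ = 28.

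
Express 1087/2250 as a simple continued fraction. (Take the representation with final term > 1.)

[0; 2, 14, 3, 3, 3, 2]

1087 = 0·2250 + 1087
2250 = 2·1087 + 76
1087 = 14·76 + 23
76 = 3·23 + 7
23 = 3·7 + 2
7 = 3·2 + 1
2 = 2·1 + 0  (stop)
So 1087/2250 = [0; 2, 14, 3, 3, 3, 2].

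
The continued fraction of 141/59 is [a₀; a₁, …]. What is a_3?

1

141 = 2·59 + 23   →  a_0 = 2
59 = 2·23 + 13   →  a_1 = 2
23 = 1·13 + 10   →  a_2 = 1
13 = 1·10 + 3   →  a_3 = 1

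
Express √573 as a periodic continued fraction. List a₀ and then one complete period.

[23; 1, 14, 1, 46]

a₀ = ⌊√573⌋ = 23.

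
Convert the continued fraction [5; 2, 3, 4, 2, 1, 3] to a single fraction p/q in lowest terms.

Using pₖ = aₖpₖ₋₁ + pₖ₋₂ and qₖ = aₖqₖ₋₁ + qₖ₋₂:
  k=0: a=5, p=5, q=1
  k=1: a=2, p=11, q=2
  k=2: a=3, p=38, q=7
  k=3: a=4, p=163, q=30
  k=4: a=2, p=364, q=67
  k=5: a=1, p=527, q=97
  k=6: a=3, p=1945, q=358

1945/358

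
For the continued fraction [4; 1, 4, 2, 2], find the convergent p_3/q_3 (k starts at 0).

Using pₖ = aₖpₖ₋₁ + pₖ₋₂, qₖ = aₖqₖ₋₁ + qₖ₋₂ (with p₋₁=1, p₋₂=0, q₋₁=0, q₋₂=1):
  k=0: a=4, p=4, q=1
  k=1: a=1, p=5, q=1
  k=2: a=4, p=24, q=5
  k=3: a=2, p=53, q=11

53/11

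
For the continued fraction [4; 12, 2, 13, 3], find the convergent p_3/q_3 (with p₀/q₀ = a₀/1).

Using pₖ = aₖpₖ₋₁ + pₖ₋₂, qₖ = aₖqₖ₋₁ + qₖ₋₂ (with p₋₁=1, p₋₂=0, q₋₁=0, q₋₂=1):
  k=0: a=4, p=4, q=1
  k=1: a=12, p=49, q=12
  k=2: a=2, p=102, q=25
  k=3: a=13, p=1375, q=337

1375/337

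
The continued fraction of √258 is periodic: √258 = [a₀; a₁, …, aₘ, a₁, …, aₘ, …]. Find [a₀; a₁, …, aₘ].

[16; 16, 32]

a₀ = ⌊√258⌋ = 16.
With m₀=0, d₀=1 and mₖ₊₁ = dₖaₖ − mₖ, dₖ₊₁ = (n − mₖ₊₁²)/dₖ, aₖ₊₁ = ⌊(a₀+mₖ₊₁)/dₖ₊₁⌋:
  k=1: m=16, d=2, a=16
  k=2: m=16, d=1, a=32
d=1 and a=2a₀=32 at k=2, so the next step gives (m, d) = (16, 2) again — its k=1 value — and the period has length 2.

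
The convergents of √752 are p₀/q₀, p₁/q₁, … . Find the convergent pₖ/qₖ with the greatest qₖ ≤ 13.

192/7

√752 = [27; 2, 2, 1, 2, 1, 2, 2, 54, …] (period length 8).
Convergents:
  p_0/q_0 = 27/1
  p_1/q_1 = 55/2
  p_2/q_2 = 137/5
  p_3/q_3 = 192/7
  p_4/q_4 = 521/19
q_3 = 7 ≤ 13 < 19 = q_4, so the answer is 192/7.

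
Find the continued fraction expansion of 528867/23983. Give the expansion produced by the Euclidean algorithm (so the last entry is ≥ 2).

528867 = 22×23983 + 1241
23983 = 19×1241 + 404
1241 = 3×404 + 29
404 = 13×29 + 27
29 = 1×27 + 2
27 = 13×2 + 1
2 = 2×1 + 0  (stop)
So 528867/23983 = [22; 19, 3, 13, 1, 13, 2].

[22; 19, 3, 13, 1, 13, 2]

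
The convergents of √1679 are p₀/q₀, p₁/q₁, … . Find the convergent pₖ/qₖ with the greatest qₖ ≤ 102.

1680/41

√1679 = [40; 1, 39, 1, 80, …] (period length 4).
Convergents:
  p_0/q_0 = 40/1
  p_1/q_1 = 41/1
  p_2/q_2 = 1639/40
  p_3/q_3 = 1680/41
  p_4/q_4 = 136039/3320
q_3 = 41 ≤ 102 < 3320 = q_4, so the answer is 1680/41.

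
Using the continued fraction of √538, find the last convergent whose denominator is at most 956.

√538 = [23; 5, 7, 1, 1, 7, 5, 46, …] (period length 7).
Convergents:
  p_0/q_0 = 23/1
  p_1/q_1 = 116/5
  p_2/q_2 = 835/36
  p_3/q_3 = 951/41
  p_4/q_4 = 1786/77
  p_5/q_5 = 13453/580
  p_6/q_6 = 69051/2977
q_5 = 580 ≤ 956 < 2977 = q_6, so the answer is 13453/580.

13453/580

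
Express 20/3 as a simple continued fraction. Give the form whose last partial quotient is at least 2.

20 = 6*3 + 2
3 = 1*2 + 1
2 = 2*1 + 0  (stop)
So 20/3 = [6; 1, 2].

[6; 1, 2]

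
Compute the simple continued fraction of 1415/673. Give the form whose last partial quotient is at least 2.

1415 = 2×673 + 69
673 = 9×69 + 52
69 = 1×52 + 17
52 = 3×17 + 1
17 = 17×1 + 0  (stop)
So 1415/673 = [2; 9, 1, 3, 17].

[2; 9, 1, 3, 17]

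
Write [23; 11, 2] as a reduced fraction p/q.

531/23

Fold from the inside: start with 2/1.
  11 + 1/2 = 23/2
  23 + 2/23 = 531/23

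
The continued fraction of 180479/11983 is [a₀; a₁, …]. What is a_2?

3

180479 = 15·11983 + 734   →  a_0 = 15
11983 = 16·734 + 239   →  a_1 = 16
734 = 3·239 + 17   →  a_2 = 3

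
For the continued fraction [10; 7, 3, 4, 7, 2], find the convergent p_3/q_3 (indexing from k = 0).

Using pₖ = aₖpₖ₋₁ + pₖ₋₂, qₖ = aₖqₖ₋₁ + qₖ₋₂ (with p₋₁=1, p₋₂=0, q₋₁=0, q₋₂=1):
  k=0: a=10, p=10, q=1
  k=1: a=7, p=71, q=7
  k=2: a=3, p=223, q=22
  k=3: a=4, p=963, q=95

963/95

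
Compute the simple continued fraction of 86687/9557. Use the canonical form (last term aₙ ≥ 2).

[9; 14, 5, 1, 1, 3, 17]

86687 = 9×9557 + 674
9557 = 14×674 + 121
674 = 5×121 + 69
121 = 1×69 + 52
69 = 1×52 + 17
52 = 3×17 + 1
17 = 17×1 + 0  (stop)
So 86687/9557 = [9; 14, 5, 1, 1, 3, 17].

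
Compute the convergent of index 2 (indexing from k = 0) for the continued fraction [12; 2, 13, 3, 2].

337/27

Using pₖ = aₖpₖ₋₁ + pₖ₋₂, qₖ = aₖqₖ₋₁ + qₖ₋₂ (with p₋₁=1, p₋₂=0, q₋₁=0, q₋₂=1):
  k=0: a=12, p=12, q=1
  k=1: a=2, p=25, q=2
  k=2: a=13, p=337, q=27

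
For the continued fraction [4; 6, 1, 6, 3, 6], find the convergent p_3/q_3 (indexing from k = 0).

Using pₖ = aₖpₖ₋₁ + pₖ₋₂, qₖ = aₖqₖ₋₁ + qₖ₋₂ (with p₋₁=1, p₋₂=0, q₋₁=0, q₋₂=1):
  k=0: a=4, p=4, q=1
  k=1: a=6, p=25, q=6
  k=2: a=1, p=29, q=7
  k=3: a=6, p=199, q=48

199/48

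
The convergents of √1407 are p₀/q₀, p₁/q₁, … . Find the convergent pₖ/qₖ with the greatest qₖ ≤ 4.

√1407 = [37; 1, 1, 24, 1, 1, 74, …] (period length 6).
Convergents:
  p_0/q_0 = 37/1
  p_1/q_1 = 38/1
  p_2/q_2 = 75/2
  p_3/q_3 = 1838/49
q_2 = 2 ≤ 4 < 49 = q_3, so the answer is 75/2.

75/2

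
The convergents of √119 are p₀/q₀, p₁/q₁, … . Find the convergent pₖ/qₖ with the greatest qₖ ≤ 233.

2509/230

√119 = [10; 1, 9, 1, 20, …] (period length 4).
Convergents:
  p_0/q_0 = 10/1
  p_1/q_1 = 11/1
  p_2/q_2 = 109/10
  p_3/q_3 = 120/11
  p_4/q_4 = 2509/230
  p_5/q_5 = 2629/241
q_4 = 230 ≤ 233 < 241 = q_5, so the answer is 2509/230.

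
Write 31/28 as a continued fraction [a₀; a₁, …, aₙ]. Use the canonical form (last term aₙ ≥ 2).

31 = 1·28 + 3
28 = 9·3 + 1
3 = 3·1 + 0  (stop)
So 31/28 = [1; 9, 3].

[1; 9, 3]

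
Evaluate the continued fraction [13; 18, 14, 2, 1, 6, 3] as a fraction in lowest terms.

213259/16335

Fold from the inside: start with 3/1.
  6 + 1/3 = 19/3
  1 + 3/19 = 22/19
  2 + 19/22 = 63/22
  14 + 22/63 = 904/63
  18 + 63/904 = 16335/904
  13 + 904/16335 = 213259/16335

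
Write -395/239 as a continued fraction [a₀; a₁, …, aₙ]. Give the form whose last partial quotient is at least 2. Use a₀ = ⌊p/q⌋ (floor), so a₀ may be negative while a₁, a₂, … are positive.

[-2; 2, 1, 7, 3, 3]

-395 = -2·239 + 83
239 = 2·83 + 73
83 = 1·73 + 10
73 = 7·10 + 3
10 = 3·3 + 1
3 = 3·1 + 0  (stop)
So -395/239 = [-2; 2, 1, 7, 3, 3].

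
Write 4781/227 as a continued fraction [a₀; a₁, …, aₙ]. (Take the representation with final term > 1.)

[21; 16, 4, 1, 2]

4781 = 21·227 + 14
227 = 16·14 + 3
14 = 4·3 + 2
3 = 1·2 + 1
2 = 2·1 + 0  (stop)
So 4781/227 = [21; 16, 4, 1, 2].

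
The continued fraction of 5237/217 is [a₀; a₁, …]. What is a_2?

5237 = 24·217 + 29   →  a_0 = 24
217 = 7·29 + 14   →  a_1 = 7
29 = 2·14 + 1   →  a_2 = 2

2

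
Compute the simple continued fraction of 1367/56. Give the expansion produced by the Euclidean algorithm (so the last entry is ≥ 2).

1367 = 24·56 + 23
56 = 2·23 + 10
23 = 2·10 + 3
10 = 3·3 + 1
3 = 3·1 + 0  (stop)
So 1367/56 = [24; 2, 2, 3, 3].

[24; 2, 2, 3, 3]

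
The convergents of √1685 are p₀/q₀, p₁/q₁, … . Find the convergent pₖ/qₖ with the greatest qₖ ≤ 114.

√1685 = [41; 20, 1, 1, 20, 82, …] (period length 5).
Convergents:
  p_0/q_0 = 41/1
  p_1/q_1 = 821/20
  p_2/q_2 = 862/21
  p_3/q_3 = 1683/41
  p_4/q_4 = 34522/841
q_3 = 41 ≤ 114 < 841 = q_4, so the answer is 1683/41.

1683/41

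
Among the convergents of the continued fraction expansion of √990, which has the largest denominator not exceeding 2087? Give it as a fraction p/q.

55031/1749

√990 = [31; 2, 6, 2, 62, …] (period length 4).
Convergents:
  p_0/q_0 = 31/1
  p_1/q_1 = 63/2
  p_2/q_2 = 409/13
  p_3/q_3 = 881/28
  p_4/q_4 = 55031/1749
  p_5/q_5 = 110943/3526
q_4 = 1749 ≤ 2087 < 3526 = q_5, so the answer is 55031/1749.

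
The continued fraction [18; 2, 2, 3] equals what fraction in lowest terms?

Fold from the inside: start with 3/1.
  2 + 1/3 = 7/3
  2 + 3/7 = 17/7
  18 + 7/17 = 313/17

313/17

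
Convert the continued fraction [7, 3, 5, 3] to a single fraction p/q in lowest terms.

Using pₖ = aₖpₖ₋₁ + pₖ₋₂ and qₖ = aₖqₖ₋₁ + qₖ₋₂:
  k=0: a=7, p=7, q=1
  k=1: a=3, p=22, q=3
  k=2: a=5, p=117, q=16
  k=3: a=3, p=373, q=51

373/51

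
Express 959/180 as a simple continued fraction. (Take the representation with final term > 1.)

959 = 5×180 + 59
180 = 3×59 + 3
59 = 19×3 + 2
3 = 1×2 + 1
2 = 2×1 + 0  (stop)
So 959/180 = [5; 3, 19, 1, 2].

[5; 3, 19, 1, 2]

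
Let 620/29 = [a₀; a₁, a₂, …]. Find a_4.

620 = 21·29 + 11   →  a_0 = 21
29 = 2·11 + 7   →  a_1 = 2
11 = 1·7 + 4   →  a_2 = 1
7 = 1·4 + 3   →  a_3 = 1
4 = 1·3 + 1   →  a_4 = 1

1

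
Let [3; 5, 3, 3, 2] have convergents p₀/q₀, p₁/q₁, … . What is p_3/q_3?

169/53

Using pₖ = aₖpₖ₋₁ + pₖ₋₂, qₖ = aₖqₖ₋₁ + qₖ₋₂ (with p₋₁=1, p₋₂=0, q₋₁=0, q₋₂=1):
  k=0: a=3, p=3, q=1
  k=1: a=5, p=16, q=5
  k=2: a=3, p=51, q=16
  k=3: a=3, p=169, q=53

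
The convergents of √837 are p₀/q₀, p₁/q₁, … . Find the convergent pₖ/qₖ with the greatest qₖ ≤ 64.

√837 = [28; 1, 13, 2, 13, 1, 56, …] (period length 6).
Convergents:
  p_0/q_0 = 28/1
  p_1/q_1 = 29/1
  p_2/q_2 = 405/14
  p_3/q_3 = 839/29
  p_4/q_4 = 11312/391
q_3 = 29 ≤ 64 < 391 = q_4, so the answer is 839/29.

839/29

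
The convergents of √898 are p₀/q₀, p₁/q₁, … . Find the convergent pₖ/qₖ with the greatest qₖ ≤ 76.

899/30

√898 = [29; 1, 28, 1, 58, …] (period length 4).
Convergents:
  p_0/q_0 = 29/1
  p_1/q_1 = 30/1
  p_2/q_2 = 869/29
  p_3/q_3 = 899/30
  p_4/q_4 = 53011/1769
q_3 = 30 ≤ 76 < 1769 = q_4, so the answer is 899/30.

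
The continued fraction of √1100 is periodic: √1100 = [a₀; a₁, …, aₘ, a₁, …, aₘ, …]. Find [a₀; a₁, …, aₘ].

[33; 6, 66]

a₀ = ⌊√1100⌋ = 33.
With m₀=0, d₀=1 and mₖ₊₁ = dₖaₖ − mₖ, dₖ₊₁ = (n − mₖ₊₁²)/dₖ, aₖ₊₁ = ⌊(a₀+mₖ₊₁)/dₖ₊₁⌋:
  k=1: m=33, d=11, a=6
  k=2: m=33, d=1, a=66
d=1 and a=2a₀=66 at k=2, so the next step gives (m, d) = (33, 11) again — its k=1 value — and the period has length 2.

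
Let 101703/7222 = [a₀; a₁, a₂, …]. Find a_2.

101703 = 14·7222 + 595   →  a_0 = 14
7222 = 12·595 + 82   →  a_1 = 12
595 = 7·82 + 21   →  a_2 = 7

7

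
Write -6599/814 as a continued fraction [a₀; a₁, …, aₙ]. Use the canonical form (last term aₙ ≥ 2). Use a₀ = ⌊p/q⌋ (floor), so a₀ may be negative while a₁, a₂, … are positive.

-6599 = -9×814 + 727
814 = 1×727 + 87
727 = 8×87 + 31
87 = 2×31 + 25
31 = 1×25 + 6
25 = 4×6 + 1
6 = 6×1 + 0  (stop)
So -6599/814 = [-9; 1, 8, 2, 1, 4, 6].

[-9; 1, 8, 2, 1, 4, 6]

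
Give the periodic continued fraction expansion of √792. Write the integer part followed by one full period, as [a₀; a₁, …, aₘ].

[28; 7, 56]

a₀ = ⌊√792⌋ = 28.
With m₀=0, d₀=1 and mₖ₊₁ = dₖaₖ − mₖ, dₖ₊₁ = (n − mₖ₊₁²)/dₖ, aₖ₊₁ = ⌊(a₀+mₖ₊₁)/dₖ₊₁⌋:
  k=1: m=28, d=8, a=7
  k=2: m=28, d=1, a=56
d=1 and a=2a₀=56 at k=2, so the next step gives (m, d) = (28, 8) again — its k=1 value — and the period has length 2.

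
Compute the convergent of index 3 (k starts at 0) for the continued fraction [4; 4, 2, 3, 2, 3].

131/31

Using pₖ = aₖpₖ₋₁ + pₖ₋₂, qₖ = aₖqₖ₋₁ + qₖ₋₂ (with p₋₁=1, p₋₂=0, q₋₁=0, q₋₂=1):
  k=0: a=4, p=4, q=1
  k=1: a=4, p=17, q=4
  k=2: a=2, p=38, q=9
  k=3: a=3, p=131, q=31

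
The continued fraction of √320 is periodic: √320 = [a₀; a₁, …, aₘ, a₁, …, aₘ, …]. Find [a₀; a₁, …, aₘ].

[17; 1, 7, 1, 34]

a₀ = ⌊√320⌋ = 17.
With m₀=0, d₀=1 and mₖ₊₁ = dₖaₖ − mₖ, dₖ₊₁ = (n − mₖ₊₁²)/dₖ, aₖ₊₁ = ⌊(a₀+mₖ₊₁)/dₖ₊₁⌋:
  k=1: m=17, d=31, a=1
  k=2: m=14, d=4, a=7
  k=3: m=14, d=31, a=1
  k=4: m=17, d=1, a=34
d=1 and a=2a₀=34 at k=4, so the next step gives (m, d) = (17, 31) again — its k=1 value — and the period has length 4.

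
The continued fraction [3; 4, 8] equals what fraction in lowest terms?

Fold from the inside: start with 8/1.
  4 + 1/8 = 33/8
  3 + 8/33 = 107/33

107/33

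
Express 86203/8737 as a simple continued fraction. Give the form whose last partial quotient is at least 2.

[9; 1, 6, 2, 18, 3, 10]

86203 = 9·8737 + 7570
8737 = 1·7570 + 1167
7570 = 6·1167 + 568
1167 = 2·568 + 31
568 = 18·31 + 10
31 = 3·10 + 1
10 = 10·1 + 0  (stop)
So 86203/8737 = [9; 1, 6, 2, 18, 3, 10].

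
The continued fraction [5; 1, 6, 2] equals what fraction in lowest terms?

88/15

Fold from the inside: start with 2/1.
  6 + 1/2 = 13/2
  1 + 2/13 = 15/13
  5 + 13/15 = 88/15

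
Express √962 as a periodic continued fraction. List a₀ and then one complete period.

[31; 62]

a₀ = ⌊√962⌋ = 31.
With m₀=0, d₀=1 and mₖ₊₁ = dₖaₖ − mₖ, dₖ₊₁ = (n − mₖ₊₁²)/dₖ, aₖ₊₁ = ⌊(a₀+mₖ₊₁)/dₖ₊₁⌋:
  k=1: m=31, d=1, a=62
d=1 and a=2a₀=62 at k=1, so the next step gives (m, d) = (31, 1) again — its k=1 value — and the period has length 1.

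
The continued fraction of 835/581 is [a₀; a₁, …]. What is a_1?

835 = 1·581 + 254   →  a_0 = 1
581 = 2·254 + 73   →  a_1 = 2

2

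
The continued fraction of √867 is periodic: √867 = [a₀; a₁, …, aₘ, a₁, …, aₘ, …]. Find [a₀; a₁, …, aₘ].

a₀ = ⌊√867⌋ = 29.
With m₀=0, d₀=1 and mₖ₊₁ = dₖaₖ − mₖ, dₖ₊₁ = (n − mₖ₊₁²)/dₖ, aₖ₊₁ = ⌊(a₀+mₖ₊₁)/dₖ₊₁⌋:
  k=1: m=29, d=26, a=2
  k=2: m=23, d=13, a=4
  k=3: m=29, d=2, a=29
  k=4: m=29, d=13, a=4
  k=5: m=23, d=26, a=2
  k=6: m=29, d=1, a=58
d=1 and a=2a₀=58 at k=6, so the next step gives (m, d) = (29, 26) again — its k=1 value — and the period has length 6.

[29; 2, 4, 29, 4, 2, 58]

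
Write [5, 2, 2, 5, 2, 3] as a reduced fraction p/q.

Using pₖ = aₖpₖ₋₁ + pₖ₋₂ and qₖ = aₖqₖ₋₁ + qₖ₋₂:
  k=0: a=5, p=5, q=1
  k=1: a=2, p=11, q=2
  k=2: a=2, p=27, q=5
  k=3: a=5, p=146, q=27
  k=4: a=2, p=319, q=59
  k=5: a=3, p=1103, q=204

1103/204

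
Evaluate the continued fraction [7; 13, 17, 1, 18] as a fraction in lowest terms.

31505/4452

Fold from the inside: start with 18/1.
  1 + 1/18 = 19/18
  17 + 18/19 = 341/19
  13 + 19/341 = 4452/341
  7 + 341/4452 = 31505/4452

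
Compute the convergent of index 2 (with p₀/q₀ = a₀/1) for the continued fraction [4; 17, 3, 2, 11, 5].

Using pₖ = aₖpₖ₋₁ + pₖ₋₂, qₖ = aₖqₖ₋₁ + qₖ₋₂ (with p₋₁=1, p₋₂=0, q₋₁=0, q₋₂=1):
  k=0: a=4, p=4, q=1
  k=1: a=17, p=69, q=17
  k=2: a=3, p=211, q=52

211/52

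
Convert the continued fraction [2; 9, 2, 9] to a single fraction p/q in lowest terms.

Using pₖ = aₖpₖ₋₁ + pₖ₋₂ and qₖ = aₖqₖ₋₁ + qₖ₋₂:
  k=0: a=2, p=2, q=1
  k=1: a=9, p=19, q=9
  k=2: a=2, p=40, q=19
  k=3: a=9, p=379, q=180

379/180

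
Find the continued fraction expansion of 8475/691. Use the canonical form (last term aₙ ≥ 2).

8475 = 12×691 + 183
691 = 3×183 + 142
183 = 1×142 + 41
142 = 3×41 + 19
41 = 2×19 + 3
19 = 6×3 + 1
3 = 3×1 + 0  (stop)
So 8475/691 = [12; 3, 1, 3, 2, 6, 3].

[12; 3, 1, 3, 2, 6, 3]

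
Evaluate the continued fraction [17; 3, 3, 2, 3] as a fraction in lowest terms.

1367/79

Using pₖ = aₖpₖ₋₁ + pₖ₋₂ and qₖ = aₖqₖ₋₁ + qₖ₋₂:
  k=0: a=17, p=17, q=1
  k=1: a=3, p=52, q=3
  k=2: a=3, p=173, q=10
  k=3: a=2, p=398, q=23
  k=4: a=3, p=1367, q=79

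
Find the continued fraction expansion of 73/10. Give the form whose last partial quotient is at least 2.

73 = 7×10 + 3
10 = 3×3 + 1
3 = 3×1 + 0  (stop)
So 73/10 = [7; 3, 3].

[7; 3, 3]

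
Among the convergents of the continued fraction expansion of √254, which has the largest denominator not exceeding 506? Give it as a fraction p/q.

7889/495

√254 = [15; 1, 14, 1, 30, …] (period length 4).
Convergents:
  p_0/q_0 = 15/1
  p_1/q_1 = 16/1
  p_2/q_2 = 239/15
  p_3/q_3 = 255/16
  p_4/q_4 = 7889/495
  p_5/q_5 = 8144/511
q_4 = 495 ≤ 506 < 511 = q_5, so the answer is 7889/495.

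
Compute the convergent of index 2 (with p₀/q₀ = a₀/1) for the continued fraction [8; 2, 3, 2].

59/7

Using pₖ = aₖpₖ₋₁ + pₖ₋₂, qₖ = aₖqₖ₋₁ + qₖ₋₂ (with p₋₁=1, p₋₂=0, q₋₁=0, q₋₂=1):
  k=0: a=8, p=8, q=1
  k=1: a=2, p=17, q=2
  k=2: a=3, p=59, q=7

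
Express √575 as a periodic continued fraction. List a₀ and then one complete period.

[23; 1, 46]

a₀ = ⌊√575⌋ = 23.
With m₀=0, d₀=1 and mₖ₊₁ = dₖaₖ − mₖ, dₖ₊₁ = (n − mₖ₊₁²)/dₖ, aₖ₊₁ = ⌊(a₀+mₖ₊₁)/dₖ₊₁⌋:
  k=1: m=23, d=46, a=1
  k=2: m=23, d=1, a=46
d=1 and a=2a₀=46 at k=2, so the next step gives (m, d) = (23, 46) again — its k=1 value — and the period has length 2.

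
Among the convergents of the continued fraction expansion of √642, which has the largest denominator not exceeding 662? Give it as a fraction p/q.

√642 = [25; 2, 1, 24, 1, 2, 50, …] (period length 6).
Convergents:
  p_0/q_0 = 25/1
  p_1/q_1 = 51/2
  p_2/q_2 = 76/3
  p_3/q_3 = 1875/74
  p_4/q_4 = 1951/77
  p_5/q_5 = 5777/228
  p_6/q_6 = 290801/11477
q_5 = 228 ≤ 662 < 11477 = q_6, so the answer is 5777/228.

5777/228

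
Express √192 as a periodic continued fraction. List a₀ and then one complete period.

a₀ = ⌊√192⌋ = 13.
With m₀=0, d₀=1 and mₖ₊₁ = dₖaₖ − mₖ, dₖ₊₁ = (n − mₖ₊₁²)/dₖ, aₖ₊₁ = ⌊(a₀+mₖ₊₁)/dₖ₊₁⌋:
  k=1: m=13, d=23, a=1
  k=2: m=10, d=4, a=5
  k=3: m=10, d=23, a=1
  k=4: m=13, d=1, a=26
d=1 and a=2a₀=26 at k=4, so the next step gives (m, d) = (13, 23) again — its k=1 value — and the period has length 4.

[13; 1, 5, 1, 26]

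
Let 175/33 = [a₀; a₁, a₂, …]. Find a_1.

3

175 = 5·33 + 10   →  a_0 = 5
33 = 3·10 + 3   →  a_1 = 3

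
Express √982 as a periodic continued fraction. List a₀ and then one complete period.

a₀ = ⌊√982⌋ = 31.

[31; 2, 1, 30, 1, 2, 62]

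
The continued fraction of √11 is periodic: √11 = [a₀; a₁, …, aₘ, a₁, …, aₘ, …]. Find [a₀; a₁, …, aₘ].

[3; 3, 6]

a₀ = ⌊√11⌋ = 3.
With m₀=0, d₀=1 and mₖ₊₁ = dₖaₖ − mₖ, dₖ₊₁ = (n − mₖ₊₁²)/dₖ, aₖ₊₁ = ⌊(a₀+mₖ₊₁)/dₖ₊₁⌋:
  k=1: m=3, d=2, a=3
  k=2: m=3, d=1, a=6
d=1 and a=2a₀=6 at k=2, so the next step gives (m, d) = (3, 2) again — its k=1 value — and the period has length 2.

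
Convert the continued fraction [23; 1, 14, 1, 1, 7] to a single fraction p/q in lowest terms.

5577/233

Fold from the inside: start with 7/1.
  1 + 1/7 = 8/7
  1 + 7/8 = 15/8
  14 + 8/15 = 218/15
  1 + 15/218 = 233/218
  23 + 218/233 = 5577/233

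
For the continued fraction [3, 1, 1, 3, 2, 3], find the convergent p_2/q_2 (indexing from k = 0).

7/2

Using pₖ = aₖpₖ₋₁ + pₖ₋₂, qₖ = aₖqₖ₋₁ + qₖ₋₂ (with p₋₁=1, p₋₂=0, q₋₁=0, q₋₂=1):
  k=0: a=3, p=3, q=1
  k=1: a=1, p=4, q=1
  k=2: a=1, p=7, q=2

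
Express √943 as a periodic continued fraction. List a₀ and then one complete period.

a₀ = ⌊√943⌋ = 30.
With m₀=0, d₀=1 and mₖ₊₁ = dₖaₖ − mₖ, dₖ₊₁ = (n − mₖ₊₁²)/dₖ, aₖ₊₁ = ⌊(a₀+mₖ₊₁)/dₖ₊₁⌋:
  k=1: m=30, d=43, a=1
  k=2: m=13, d=18, a=2
  k=3: m=23, d=23, a=2
  k=4: m=23, d=18, a=2
  k=5: m=13, d=43, a=1
  k=6: m=30, d=1, a=60
d=1 and a=2a₀=60 at k=6, so the next step gives (m, d) = (30, 43) again — its k=1 value — and the period has length 6.

[30; 1, 2, 2, 2, 1, 60]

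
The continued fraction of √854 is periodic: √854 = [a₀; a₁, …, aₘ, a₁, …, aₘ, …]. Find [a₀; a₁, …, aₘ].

a₀ = ⌊√854⌋ = 29.

[29; 4, 2, 11, 4, 11, 2, 4, 58]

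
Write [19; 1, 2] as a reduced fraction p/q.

Fold from the inside: start with 2/1.
  1 + 1/2 = 3/2
  19 + 2/3 = 59/3

59/3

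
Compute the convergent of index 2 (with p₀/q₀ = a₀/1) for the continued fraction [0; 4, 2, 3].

2/9

Using pₖ = aₖpₖ₋₁ + pₖ₋₂, qₖ = aₖqₖ₋₁ + qₖ₋₂ (with p₋₁=1, p₋₂=0, q₋₁=0, q₋₂=1):
  k=0: a=0, p=0, q=1
  k=1: a=4, p=1, q=4
  k=2: a=2, p=2, q=9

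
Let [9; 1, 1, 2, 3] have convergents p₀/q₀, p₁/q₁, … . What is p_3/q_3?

48/5

Using pₖ = aₖpₖ₋₁ + pₖ₋₂, qₖ = aₖqₖ₋₁ + qₖ₋₂ (with p₋₁=1, p₋₂=0, q₋₁=0, q₋₂=1):
  k=0: a=9, p=9, q=1
  k=1: a=1, p=10, q=1
  k=2: a=1, p=19, q=2
  k=3: a=2, p=48, q=5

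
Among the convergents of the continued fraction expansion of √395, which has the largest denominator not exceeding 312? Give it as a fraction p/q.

√395 = [19; 1, 6, 1, 38, …] (period length 4).
Convergents:
  p_0/q_0 = 19/1
  p_1/q_1 = 20/1
  p_2/q_2 = 139/7
  p_3/q_3 = 159/8
  p_4/q_4 = 6181/311
  p_5/q_5 = 6340/319
q_4 = 311 ≤ 312 < 319 = q_5, so the answer is 6181/311.

6181/311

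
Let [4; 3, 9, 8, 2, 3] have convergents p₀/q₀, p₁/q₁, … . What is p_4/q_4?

2083/482

Using pₖ = aₖpₖ₋₁ + pₖ₋₂, qₖ = aₖqₖ₋₁ + qₖ₋₂ (with p₋₁=1, p₋₂=0, q₋₁=0, q₋₂=1):
  k=0: a=4, p=4, q=1
  k=1: a=3, p=13, q=3
  k=2: a=9, p=121, q=28
  k=3: a=8, p=981, q=227
  k=4: a=2, p=2083, q=482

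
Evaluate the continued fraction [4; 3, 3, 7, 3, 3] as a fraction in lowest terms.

Fold from the inside: start with 3/1.
  3 + 1/3 = 10/3
  7 + 3/10 = 73/10
  3 + 10/73 = 229/73
  3 + 73/229 = 760/229
  4 + 229/760 = 3269/760

3269/760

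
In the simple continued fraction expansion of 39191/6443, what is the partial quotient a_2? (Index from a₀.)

39191 = 6·6443 + 533   →  a_0 = 6
6443 = 12·533 + 47   →  a_1 = 12
533 = 11·47 + 16   →  a_2 = 11

11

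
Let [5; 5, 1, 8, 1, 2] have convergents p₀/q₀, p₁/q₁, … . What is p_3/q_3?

274/53

Using pₖ = aₖpₖ₋₁ + pₖ₋₂, qₖ = aₖqₖ₋₁ + qₖ₋₂ (with p₋₁=1, p₋₂=0, q₋₁=0, q₋₂=1):
  k=0: a=5, p=5, q=1
  k=1: a=5, p=26, q=5
  k=2: a=1, p=31, q=6
  k=3: a=8, p=274, q=53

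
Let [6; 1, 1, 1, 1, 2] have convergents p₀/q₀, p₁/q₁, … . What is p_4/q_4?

33/5

Using pₖ = aₖpₖ₋₁ + pₖ₋₂, qₖ = aₖqₖ₋₁ + qₖ₋₂ (with p₋₁=1, p₋₂=0, q₋₁=0, q₋₂=1):
  k=0: a=6, p=6, q=1
  k=1: a=1, p=7, q=1
  k=2: a=1, p=13, q=2
  k=3: a=1, p=20, q=3
  k=4: a=1, p=33, q=5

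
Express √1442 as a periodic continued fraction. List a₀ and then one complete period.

[37; 1, 36, 1, 74]

a₀ = ⌊√1442⌋ = 37.
With m₀=0, d₀=1 and mₖ₊₁ = dₖaₖ − mₖ, dₖ₊₁ = (n − mₖ₊₁²)/dₖ, aₖ₊₁ = ⌊(a₀+mₖ₊₁)/dₖ₊₁⌋:
  k=1: m=37, d=73, a=1
  k=2: m=36, d=2, a=36
  k=3: m=36, d=73, a=1
  k=4: m=37, d=1, a=74
d=1 and a=2a₀=74 at k=4, so the next step gives (m, d) = (37, 73) again — its k=1 value — and the period has length 4.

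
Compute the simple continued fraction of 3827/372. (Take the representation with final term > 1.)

3827 = 10*372 + 107
372 = 3*107 + 51
107 = 2*51 + 5
51 = 10*5 + 1
5 = 5*1 + 0  (stop)
So 3827/372 = [10; 3, 2, 10, 5].

[10; 3, 2, 10, 5]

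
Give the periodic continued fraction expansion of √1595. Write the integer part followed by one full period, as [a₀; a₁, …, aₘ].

a₀ = ⌊√1595⌋ = 39.
With m₀=0, d₀=1 and mₖ₊₁ = dₖaₖ − mₖ, dₖ₊₁ = (n − mₖ₊₁²)/dₖ, aₖ₊₁ = ⌊(a₀+mₖ₊₁)/dₖ₊₁⌋:
  k=1: m=39, d=74, a=1
  k=2: m=35, d=5, a=14
  k=3: m=35, d=74, a=1
  k=4: m=39, d=1, a=78
d=1 and a=2a₀=78 at k=4, so the next step gives (m, d) = (39, 74) again — its k=1 value — and the period has length 4.

[39; 1, 14, 1, 78]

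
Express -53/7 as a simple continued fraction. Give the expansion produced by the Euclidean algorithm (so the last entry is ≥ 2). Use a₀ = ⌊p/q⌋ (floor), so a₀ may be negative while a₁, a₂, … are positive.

-53 = -8×7 + 3
7 = 2×3 + 1
3 = 3×1 + 0  (stop)
So -53/7 = [-8; 2, 3].

[-8; 2, 3]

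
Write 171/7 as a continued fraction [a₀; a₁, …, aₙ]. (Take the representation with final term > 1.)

171 = 24·7 + 3
7 = 2·3 + 1
3 = 3·1 + 0  (stop)
So 171/7 = [24; 2, 3].

[24; 2, 3]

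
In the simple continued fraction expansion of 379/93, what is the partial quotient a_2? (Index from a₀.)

379 = 4·93 + 7   →  a_0 = 4
93 = 13·7 + 2   →  a_1 = 13
7 = 3·2 + 1   →  a_2 = 3

3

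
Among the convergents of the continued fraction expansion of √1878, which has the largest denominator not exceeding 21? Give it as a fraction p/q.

130/3

√1878 = [43; 2, 1, 42, 1, 2, 86, …] (period length 6).
Convergents:
  p_0/q_0 = 43/1
  p_1/q_1 = 87/2
  p_2/q_2 = 130/3
  p_3/q_3 = 5547/128
q_2 = 3 ≤ 21 < 128 = q_3, so the answer is 130/3.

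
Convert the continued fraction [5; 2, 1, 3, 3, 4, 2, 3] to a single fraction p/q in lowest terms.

Fold from the inside: start with 3/1.
  2 + 1/3 = 7/3
  4 + 3/7 = 31/7
  3 + 7/31 = 100/31
  3 + 31/100 = 331/100
  1 + 100/331 = 431/331
  2 + 331/431 = 1193/431
  5 + 431/1193 = 6396/1193

6396/1193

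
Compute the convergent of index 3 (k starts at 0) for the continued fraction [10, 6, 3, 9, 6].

1798/177

Using pₖ = aₖpₖ₋₁ + pₖ₋₂, qₖ = aₖqₖ₋₁ + qₖ₋₂ (with p₋₁=1, p₋₂=0, q₋₁=0, q₋₂=1):
  k=0: a=10, p=10, q=1
  k=1: a=6, p=61, q=6
  k=2: a=3, p=193, q=19
  k=3: a=9, p=1798, q=177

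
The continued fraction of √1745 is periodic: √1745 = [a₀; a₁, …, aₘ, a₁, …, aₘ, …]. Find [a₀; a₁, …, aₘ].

[41; 1, 3, 2, 2, 3, 1, 82]

a₀ = ⌊√1745⌋ = 41.
With m₀=0, d₀=1 and mₖ₊₁ = dₖaₖ − mₖ, dₖ₊₁ = (n − mₖ₊₁²)/dₖ, aₖ₊₁ = ⌊(a₀+mₖ₊₁)/dₖ₊₁⌋:
  k=1: m=41, d=64, a=1
  k=2: m=23, d=19, a=3
  k=3: m=34, d=31, a=2
  k=4: m=28, d=31, a=2
  k=5: m=34, d=19, a=3
  k=6: m=23, d=64, a=1
  k=7: m=41, d=1, a=82
d=1 and a=2a₀=82 at k=7, so the next step gives (m, d) = (41, 64) again — its k=1 value — and the period has length 7.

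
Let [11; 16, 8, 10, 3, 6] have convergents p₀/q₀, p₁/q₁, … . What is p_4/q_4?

Using pₖ = aₖpₖ₋₁ + pₖ₋₂, qₖ = aₖqₖ₋₁ + qₖ₋₂ (with p₋₁=1, p₋₂=0, q₋₁=0, q₋₂=1):
  k=0: a=11, p=11, q=1
  k=1: a=16, p=177, q=16
  k=2: a=8, p=1427, q=129
  k=3: a=10, p=14447, q=1306
  k=4: a=3, p=44768, q=4047

44768/4047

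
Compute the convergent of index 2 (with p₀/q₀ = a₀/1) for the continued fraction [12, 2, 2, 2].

62/5

Using pₖ = aₖpₖ₋₁ + pₖ₋₂, qₖ = aₖqₖ₋₁ + qₖ₋₂ (with p₋₁=1, p₋₂=0, q₋₁=0, q₋₂=1):
  k=0: a=12, p=12, q=1
  k=1: a=2, p=25, q=2
  k=2: a=2, p=62, q=5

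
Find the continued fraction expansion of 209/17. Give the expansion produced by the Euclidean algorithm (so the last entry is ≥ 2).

209 = 12*17 + 5
17 = 3*5 + 2
5 = 2*2 + 1
2 = 2*1 + 0  (stop)
So 209/17 = [12; 3, 2, 2].

[12; 3, 2, 2]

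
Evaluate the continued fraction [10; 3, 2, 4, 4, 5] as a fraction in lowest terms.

7059/686

Fold from the inside: start with 5/1.
  4 + 1/5 = 21/5
  4 + 5/21 = 89/21
  2 + 21/89 = 199/89
  3 + 89/199 = 686/199
  10 + 199/686 = 7059/686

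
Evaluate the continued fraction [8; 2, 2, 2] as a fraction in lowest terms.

Using pₖ = aₖpₖ₋₁ + pₖ₋₂ and qₖ = aₖqₖ₋₁ + qₖ₋₂:
  k=0: a=8, p=8, q=1
  k=1: a=2, p=17, q=2
  k=2: a=2, p=42, q=5
  k=3: a=2, p=101, q=12

101/12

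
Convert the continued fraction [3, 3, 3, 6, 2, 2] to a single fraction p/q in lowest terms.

Fold from the inside: start with 2/1.
  2 + 1/2 = 5/2
  6 + 2/5 = 32/5
  3 + 5/32 = 101/32
  3 + 32/101 = 335/101
  3 + 101/335 = 1106/335

1106/335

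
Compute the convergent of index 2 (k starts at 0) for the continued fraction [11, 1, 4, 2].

Using pₖ = aₖpₖ₋₁ + pₖ₋₂, qₖ = aₖqₖ₋₁ + qₖ₋₂ (with p₋₁=1, p₋₂=0, q₋₁=0, q₋₂=1):
  k=0: a=11, p=11, q=1
  k=1: a=1, p=12, q=1
  k=2: a=4, p=59, q=5

59/5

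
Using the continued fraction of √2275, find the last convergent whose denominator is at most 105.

√2275 = [47; 1, 2, 3, 2, 1, 94, …] (period length 6).
Convergents:
  p_0/q_0 = 47/1
  p_1/q_1 = 48/1
  p_2/q_2 = 143/3
  p_3/q_3 = 477/10
  p_4/q_4 = 1097/23
  p_5/q_5 = 1574/33
  p_6/q_6 = 149053/3125
q_5 = 33 ≤ 105 < 3125 = q_6, so the answer is 1574/33.

1574/33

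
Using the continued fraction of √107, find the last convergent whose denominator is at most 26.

31/3

√107 = [10; 2, 1, 9, 1, 2, 20, …] (period length 6).
Convergents:
  p_0/q_0 = 10/1
  p_1/q_1 = 21/2
  p_2/q_2 = 31/3
  p_3/q_3 = 300/29
q_2 = 3 ≤ 26 < 29 = q_3, so the answer is 31/3.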